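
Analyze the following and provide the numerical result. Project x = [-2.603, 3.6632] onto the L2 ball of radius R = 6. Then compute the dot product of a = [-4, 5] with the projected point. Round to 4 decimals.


Step 1: Compute ||x|| (intermediates to 6 decimals).
||x|| = sqrt((-2.603)^2 + 3.6632^2) = 4.493845
Step 2: Project.
Since ||x|| <= R, proj = x (no scaling needed).
proj(x) = [-2.603, 3.6632]
Step 3: Dot product.
a^T * proj(x) = -4*(-2.603) + 5*3.6632 = 28.728


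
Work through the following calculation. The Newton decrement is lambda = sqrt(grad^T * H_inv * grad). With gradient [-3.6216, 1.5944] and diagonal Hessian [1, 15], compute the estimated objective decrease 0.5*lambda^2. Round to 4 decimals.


Step 1: H is diagonal, so H^(-1) * g = [-3.6216, 0.1063].
Step 2: g^T H^(-1) g = sum_i g_i^2 / H_ii
  = (-3.6216)^2/1 + (1.5944)^2/15
  = 13.116 + 0.1695 = 13.2855
Step 3: Objective decrease = 0.5 * g^T H^(-1) g = 6.6427


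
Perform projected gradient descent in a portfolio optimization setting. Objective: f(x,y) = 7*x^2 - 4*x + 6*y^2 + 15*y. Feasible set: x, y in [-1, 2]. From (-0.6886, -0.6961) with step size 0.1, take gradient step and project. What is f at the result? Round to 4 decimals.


Step 1: Compute gradient at (-0.6886, -0.6961).
grad_x = 2*7*-0.6886 - 4 = -13.6404
grad_y = 2*6*-0.6961 + 15 = 6.6468
Step 2: Gradient step.
x_raw = -0.6886 - 0.1*-13.6404 = 0.6754
y_raw = -0.6961 - 0.1*6.6468 = -1.3608
Step 3: Project onto [-1, 2].
x_proj = clip(0.6754) = 0.6754
y_proj = clip(-1.3608) = -1.0
Step 4: Evaluate f.
f(0.6754, -1.0) = -8.5082


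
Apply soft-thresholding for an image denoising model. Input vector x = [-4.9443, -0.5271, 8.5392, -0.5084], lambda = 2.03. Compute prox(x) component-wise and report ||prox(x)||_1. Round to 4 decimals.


Soft-thresholding with lambda = 2.03:
prox(-4.9443) = sign(-4.9443)*max(|-4.9443| - 2.03, 0) = -2.9143
prox(-0.5271) = sign(-0.5271)*max(|-0.5271| - 2.03, 0) = 0.0
prox(8.5392) = sign(8.5392)*max(|8.5392| - 2.03, 0) = 6.5092
prox(-0.5084) = sign(-0.5084)*max(|-0.5084| - 2.03, 0) = 0.0
prox(x) = [-2.9143, 0.0, 6.5092, 0.0]
||prox(x)||_1 = 2.9143 + 0.0 + 6.5092 + 0.0 = 9.4235


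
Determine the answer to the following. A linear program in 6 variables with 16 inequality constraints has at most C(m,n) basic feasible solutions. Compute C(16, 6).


Each vertex corresponds to some choice of n active constraints out of m, so the number of vertices is at most C(m, n) = m! / (n!(m-n)!).
m = 16, n = 6
Numerator: 16 * 15 * 14 * 13 * 12 * 11
Denominator: 6! = 720
C(16, 6) = 8008


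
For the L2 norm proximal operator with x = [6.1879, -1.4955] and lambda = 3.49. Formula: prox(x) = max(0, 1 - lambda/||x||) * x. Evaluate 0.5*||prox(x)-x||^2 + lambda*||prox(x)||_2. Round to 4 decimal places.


Step 1: Compute ||x||.
||x|| = 6.3661
Step 2: Compute scaling factor.
scale = max(0, 1 - 3.49/6.3661) = 0.4518
Step 3: prox(x) = [2.7956, -0.6756]
||prox(x)|| = 2.8761
Step 4: Proximal objective.
0.5*||prox-x||^2 = 6.0901
lambda*||prox|| = 10.0376
Total = 16.1275


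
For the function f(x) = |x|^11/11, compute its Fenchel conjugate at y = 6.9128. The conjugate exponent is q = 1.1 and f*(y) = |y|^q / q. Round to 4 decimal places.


The conjugate exponent q satisfies 1/p + 1/q = 1.
p = 11, so q = 11/(11 - 1) = 1.1
|y|^q = 6.9128^1.1 = 8.3872
f*(6.9128) = 8.3872 / 1.1 = 7.6248


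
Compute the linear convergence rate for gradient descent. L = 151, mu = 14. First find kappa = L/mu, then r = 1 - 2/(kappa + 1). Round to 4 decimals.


Step 1: Compute the condition number.
kappa = L/mu = 151/14 = 10.7857
Step 2: Compute the convergence rate.
r = 1 - 2/(kappa + 1) = 1 - 2*mu/(L + mu) = (L - mu)/(L + mu) = 137/165 = 0.8303


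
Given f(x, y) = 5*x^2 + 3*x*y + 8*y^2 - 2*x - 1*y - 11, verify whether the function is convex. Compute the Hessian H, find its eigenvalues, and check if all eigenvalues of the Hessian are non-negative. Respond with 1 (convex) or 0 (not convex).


The Hessian of f(x,y) = 5*x^2 + 3*x*y + 8*y^2 - 2*x - 1*y - 11 is:
H = [[10, 3], [3, 16]]
Trace = 10 + 16 = 26
Determinant = 10*16 - (3)^2 = 151
Discriminant = (26)^2 - 4*151 = 72.0
Eigenvalues: lambda_1 = 8.7574, lambda_2 = 17.2426
The function is convex.

1


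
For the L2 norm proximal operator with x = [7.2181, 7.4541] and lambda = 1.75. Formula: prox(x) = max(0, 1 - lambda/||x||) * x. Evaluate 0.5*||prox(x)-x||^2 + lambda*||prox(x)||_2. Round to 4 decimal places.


Step 1: Compute ||x||.
||x|| = 10.3762
Step 2: Compute scaling factor.
scale = max(0, 1 - 1.75/10.3762) = 0.8313
Step 3: prox(x) = [6.0007, 6.1969]
||prox(x)|| = 8.6262
Step 4: Proximal objective.
0.5*||prox-x||^2 = 1.5313
lambda*||prox|| = 15.0959
Total = 16.627


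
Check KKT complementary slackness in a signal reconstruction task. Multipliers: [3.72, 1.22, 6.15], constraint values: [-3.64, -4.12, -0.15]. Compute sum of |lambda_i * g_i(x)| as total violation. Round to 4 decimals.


KKT complementary slackness check:
lambda_1 * g_1 = 3.72 * -3.64 = -13.5408
lambda_2 * g_2 = 1.22 * -4.12 = -5.0264
lambda_3 * g_3 = 6.15 * -0.15 = -0.9225
Total violation = 13.5408 + 5.0264 + 0.9225 = 19.4897


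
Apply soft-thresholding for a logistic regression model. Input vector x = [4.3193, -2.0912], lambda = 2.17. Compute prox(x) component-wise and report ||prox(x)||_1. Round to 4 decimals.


Soft-thresholding with lambda = 2.17:
prox(4.3193) = sign(4.3193)*max(|4.3193| - 2.17, 0) = 2.1493
prox(-2.0912) = sign(-2.0912)*max(|-2.0912| - 2.17, 0) = 0.0
prox(x) = [2.1493, 0.0]
||prox(x)||_1 = 2.1493 + 0.0 = 2.1493


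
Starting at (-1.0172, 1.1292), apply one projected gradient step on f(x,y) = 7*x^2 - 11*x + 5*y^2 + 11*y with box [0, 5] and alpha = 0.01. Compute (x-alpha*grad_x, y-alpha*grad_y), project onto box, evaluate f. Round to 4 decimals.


Step 1: Compute gradient at (-1.0172, 1.1292).
grad_x = 2*7*-1.0172 - 11 = -25.2408
grad_y = 2*5*1.1292 + 11 = 22.292
Step 2: Gradient step.
x_raw = -1.0172 - 0.01*-25.2408 = -0.7648
y_raw = 1.1292 - 0.01*22.292 = 0.9063
Step 3: Project onto [0, 5].
x_proj = clip(-0.7648) = 0.0
y_proj = clip(0.9063) = 0.9063
Step 4: Evaluate f.
f(0.0, 0.9063) = 14.0758


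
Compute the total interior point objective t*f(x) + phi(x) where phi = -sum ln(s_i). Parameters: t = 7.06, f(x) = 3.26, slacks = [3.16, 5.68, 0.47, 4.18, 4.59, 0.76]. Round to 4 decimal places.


Step 1: Compute log-barrier.
ln values: [1.1506, 1.737, -0.755, 1.4303, 1.5239, -0.2744]
phi = -(1.1506 + 1.737 - 0.755 + 1.4303 + 1.5239 - 0.2744) = -4.8123
Step 2: Compute augmented objective.
t*f(x) = 7.06*3.26 = 23.0156
Total = 23.0156 - 4.8123 = 18.2033


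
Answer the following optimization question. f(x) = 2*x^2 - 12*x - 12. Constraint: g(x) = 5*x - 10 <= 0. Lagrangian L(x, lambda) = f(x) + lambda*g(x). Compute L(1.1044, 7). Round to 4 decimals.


Step 1: Evaluate f(x).
f(1.1044) = 2*1.1044^2 - 12*1.1044 - 12 = -22.8134
Step 2: Evaluate g(x).
g(1.1044) = 5*1.1044 - 10 = -4.478
Step 3: Compute Lagrangian.
L = -22.8134 + 7*-4.478 = -54.1594


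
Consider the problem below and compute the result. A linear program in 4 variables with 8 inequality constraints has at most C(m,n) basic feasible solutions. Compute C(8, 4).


Each vertex corresponds to some choice of n active constraints out of m, so the number of vertices is at most C(m, n) = m! / (n!(m-n)!).
m = 8, n = 4
Numerator: 8 * 7 * 6 * 5
Denominator: 4! = 24
C(8, 4) = 70


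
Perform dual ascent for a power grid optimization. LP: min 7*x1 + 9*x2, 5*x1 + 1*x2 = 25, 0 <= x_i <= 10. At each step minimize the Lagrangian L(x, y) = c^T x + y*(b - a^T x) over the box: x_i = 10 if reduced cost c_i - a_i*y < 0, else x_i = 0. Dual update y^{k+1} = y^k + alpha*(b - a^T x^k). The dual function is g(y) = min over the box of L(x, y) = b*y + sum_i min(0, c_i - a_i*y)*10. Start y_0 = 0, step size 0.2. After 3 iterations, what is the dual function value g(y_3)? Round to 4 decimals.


Dual ascent for LP: min 7*x1 + 9*x2, 5*x1 + 1*x2 = 25, 0 <= x_i <= 10
Step 1: y^k = 0.0, reduced costs: (7.0, 9.0)
  x^k = (0.0, 0.0), subgradient = b - a^T x = 25.0
  y^{k+1} = 0.0 + 0.2*25.0 = 5.0
Step 2: y^k = 5.0, reduced costs: (-18.0, 4.0)
  x^k = (10.0, 0.0), subgradient = b - a^T x = -25.0
  y^{k+1} = 5.0 + 0.2*-25.0 = 0.0
Step 3: y^k = 0.0, reduced costs: (7.0, 9.0)
  x^k = (0.0, 0.0), subgradient = b - a^T x = 25.0
  y^{k+1} = 0.0 + 0.2*25.0 = 5.0
Dual objective at y_3 = 5.0: reduced costs (-18.0, 4.0), box minimizer x = (10.0, 0.0)
g(y_3) = b*y + (c1 - a1*y)*x1 + (c2 - a2*y)*x2 = 25*5.0 + (-18.0)*10.0 + 4.0*0.0 = 125.0 - 180.0 + 0.0 = -55.0


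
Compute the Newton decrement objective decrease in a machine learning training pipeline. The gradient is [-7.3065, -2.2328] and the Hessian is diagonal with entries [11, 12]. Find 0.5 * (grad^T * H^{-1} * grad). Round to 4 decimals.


Step 1: H is diagonal, so H^(-1) * g = [-0.6642, -0.1861].
Step 2: g^T H^(-1) g = sum_i g_i^2 / H_ii
  = (-7.3065)^2/11 + (-2.2328)^2/12
  = 4.8532 + 0.4154 = 5.2686
Step 3: Objective decrease = 0.5 * g^T H^(-1) g = 2.6343


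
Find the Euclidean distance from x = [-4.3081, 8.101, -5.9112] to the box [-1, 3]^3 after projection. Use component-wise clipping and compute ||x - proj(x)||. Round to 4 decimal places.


Project each component onto [-1, 3].
clip(-4.3081) = -1.0, clip(8.101) = 3.0, clip(-5.9112) = -1.0
Projection = [-1.0, 3.0, -1.0]
Squared diffs: [10.9435, 26.0202, 24.1199]
Distance = sqrt(61.0836) = 7.8156


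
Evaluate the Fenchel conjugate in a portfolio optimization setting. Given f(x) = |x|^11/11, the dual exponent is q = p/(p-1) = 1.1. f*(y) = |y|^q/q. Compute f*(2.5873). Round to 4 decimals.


The conjugate exponent q satisfies 1/p + 1/q = 1.
p = 11, so q = 11/(11 - 1) = 1.1
|y|^q = 2.5873^1.1 = 2.8453
f*(2.5873) = 2.8453 / 1.1 = 2.5867


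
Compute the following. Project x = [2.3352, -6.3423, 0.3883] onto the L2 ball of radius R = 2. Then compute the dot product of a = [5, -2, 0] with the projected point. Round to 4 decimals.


Step 1: Compute ||x|| (intermediates to 6 decimals).
||x|| = sqrt(2.3352^2 + (-6.3423)^2 + 0.3883^2) = 6.76969
Step 2: Project.
Since ||x|| > R, scale = R/||x|| = 2/6.76969 = 0.295435, proj(x) = scale * x
proj(x) = [0.6899, -1.873737, 0.114717]
Step 3: Dot product.
a^T * proj(x) = 5*0.6899 - 2*(-1.873737) + 0*0.114717 = 7.197


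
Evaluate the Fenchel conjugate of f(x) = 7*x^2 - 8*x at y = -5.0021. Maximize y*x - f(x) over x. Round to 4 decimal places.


f*(y) = sup_x {y*x - a*x^2 - b*x} = sup_x {(y-b)*x - a*x^2}
FOC: (y - b) - 2a*x = 0 => x* = (y - b)/(2a)
x* = (-5.0021 + 8)/(2*7) = 0.2141
f*(-5.0021) = (y-b)^2/(4a) = (-5.0021 + 8)^2/(4*7)
= 8.9874/28 = 0.321


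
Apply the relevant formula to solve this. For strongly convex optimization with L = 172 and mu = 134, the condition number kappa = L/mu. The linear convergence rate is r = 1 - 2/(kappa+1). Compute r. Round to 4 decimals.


Step 1: Compute the condition number.
kappa = L/mu = 172/134 = 1.2836
Step 2: Compute the convergence rate.
r = 1 - 2/(kappa + 1) = 1 - 2*mu/(L + mu) = (L - mu)/(L + mu) = 38/306 = 0.1242


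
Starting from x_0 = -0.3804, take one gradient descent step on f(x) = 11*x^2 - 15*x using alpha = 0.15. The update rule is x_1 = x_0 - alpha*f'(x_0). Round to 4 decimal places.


We compute the gradient at x_0 and apply the update.
f'(x) = 22*x - 15
f'(-0.3804) = 22*-0.3804 - 15 = -23.3688
x_1 = -0.3804 - 0.15*-23.3688 = 3.1249


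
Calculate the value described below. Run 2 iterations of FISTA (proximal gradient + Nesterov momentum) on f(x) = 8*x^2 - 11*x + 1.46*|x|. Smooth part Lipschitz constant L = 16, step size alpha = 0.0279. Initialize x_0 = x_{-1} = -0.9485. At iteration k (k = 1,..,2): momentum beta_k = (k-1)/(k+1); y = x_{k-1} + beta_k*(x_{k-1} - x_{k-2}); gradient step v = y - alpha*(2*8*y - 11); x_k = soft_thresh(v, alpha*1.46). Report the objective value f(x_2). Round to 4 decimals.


FISTA on f(x) = 8*x^2 - 11*x + 1.46*|x|
L = 16, alpha = 0.0279
Iteration 1: beta = 0.0, y = -0.9485 + 0.0*(-0.9485 + 0.9485) = -0.9485
  grad(y) = -26.176, v = y - alpha*grad = -0.2182
  prox(v) = soft_thresh(-0.2182, 0.0407) = -0.1775
Iteration 2: beta = 0.3333, y = -0.1775 + 0.3333*(-0.1775 + 0.9485) = 0.0796
  grad(y) = -9.7271, v = y - alpha*grad = 0.3509
  prox(v) = soft_thresh(0.3509, 0.0407) = 0.3102
f(x_2) = 8*0.3102^2 - 11*0.3102 + 1.46*|0.3102| = -2.1896


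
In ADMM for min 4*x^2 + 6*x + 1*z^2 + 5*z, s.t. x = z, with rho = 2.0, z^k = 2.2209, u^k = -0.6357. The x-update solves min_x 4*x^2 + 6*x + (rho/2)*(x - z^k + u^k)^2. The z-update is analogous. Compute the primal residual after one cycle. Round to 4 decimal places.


ADMM iteration with rho = 2.0, z^k = 2.2209, u^k = -0.6357
Step 1: x-update.
Minimize 4*x^2 + 6*x + (2.0/2)*(x - 2.2209 - 0.6357)^2
FOC: (2*4 + 2.0)*x = -6 + 2.0*(2.2209 + 0.6357)
x^{k+1} = -0.0287
Step 2: z-update.
Minimize 1*z^2 + 5*z + (2.0/2)*(-0.0287 - z - 0.6357)^2
FOC: (2*1 + 2.0)*z = -5 + 2.0*(-0.0287 - 0.6357)
z^{k+1} = -1.5822
Step 3: u-update.
u^{k+1} = -0.6357 - 0.0287 + 1.5822 = 0.9178
Step 4: Primal residual = |-0.0287 + 1.5822| = 1.5535


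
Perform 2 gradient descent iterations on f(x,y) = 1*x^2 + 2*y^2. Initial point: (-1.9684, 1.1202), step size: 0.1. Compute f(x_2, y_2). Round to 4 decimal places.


Gradient descent on f(x,y) = 1*x^2 + 2*y^2.
Starting point: (-1.9684, 1.1202), alpha = 0.1
Step 1: grad_x = 2*1*-1.9684 = -3.9368, grad_y = 2*2*1.1202 = 4.4808
  x_1 = -1.9684 - 0.1*-3.9368 = -1.5747
  y_1 = 1.1202 - 0.1*4.4808 = 0.6721
Step 2: grad_x = 2*1*-1.5747 = -3.1494, grad_y = 2*2*0.6721 = 2.6885
  x_2 = -1.5747 - 0.1*-3.1494 = -1.2598
  y_2 = 0.6721 - 0.1*2.6885 = 0.4033
f(-1.2598, 0.4033) = 1*(-1.2598)^2 + 2*0.4033^2 = 1.9123


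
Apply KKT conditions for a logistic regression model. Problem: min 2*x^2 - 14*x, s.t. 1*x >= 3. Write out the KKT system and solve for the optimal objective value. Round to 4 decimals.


Step 1: Try lambda = 0 (constraint inactive).
Stationarity: 2*2*x - 14 = 0
x* = 14/(2*2) = 3.5
Check constraint: 1*3.5 = 3.5 >= 3 -- satisfied.
Step 2: Compute optimal value.
f(x*) = 2*3.5^2 - 14*3.5 = -24.5


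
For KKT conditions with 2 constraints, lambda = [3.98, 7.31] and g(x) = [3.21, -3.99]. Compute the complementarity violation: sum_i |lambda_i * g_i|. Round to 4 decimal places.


KKT complementary slackness check:
lambda_1 * g_1 = 3.98 * 3.21 = 12.7758
lambda_2 * g_2 = 7.31 * -3.99 = -29.1669
Total violation = 12.7758 + 29.1669 = 41.9427


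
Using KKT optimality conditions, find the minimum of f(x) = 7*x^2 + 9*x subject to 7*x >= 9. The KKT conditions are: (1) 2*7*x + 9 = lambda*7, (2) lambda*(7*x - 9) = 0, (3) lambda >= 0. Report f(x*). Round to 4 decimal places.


Step 1: Try lambda = 0 (constraint inactive).
x_unc = -9/(2*7) = -0.6429
Check: 7*-0.6429 = -4.5003 < 9 -- violated!
Step 2: Constraint must be active: 7*x = 9
x* = 9/7 = 1.2857 (rounded; the exact value 9/7 is used below)
lambda = (2*7*(9/7) + 9)/7 = 3.8571
Step 3: Compute optimal value.
f(x*) = 7*(9/7)^2 + 9*(9/7) = 23.1429


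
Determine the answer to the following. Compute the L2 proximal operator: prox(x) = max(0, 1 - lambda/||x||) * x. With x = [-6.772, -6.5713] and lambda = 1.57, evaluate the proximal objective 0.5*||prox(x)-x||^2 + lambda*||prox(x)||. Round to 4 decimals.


Step 1: Compute ||x||.
||x|| = 9.4362
Step 2: Compute scaling factor.
scale = max(0, 1 - 1.57/9.4362) = 0.8336
Step 3: prox(x) = [-5.6453, -5.478]
||prox(x)|| = 7.8662
Step 4: Proximal objective.
0.5*||prox-x||^2 = 1.2325
lambda*||prox|| = 12.3499
Total = 13.5824


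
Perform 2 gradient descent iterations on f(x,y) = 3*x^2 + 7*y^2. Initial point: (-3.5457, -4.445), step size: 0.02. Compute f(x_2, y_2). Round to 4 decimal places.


Gradient descent on f(x,y) = 3*x^2 + 7*y^2.
Starting point: (-3.5457, -4.445), alpha = 0.02
Step 1: grad_x = 2*3*-3.5457 = -21.2742, grad_y = 2*7*-4.445 = -62.23
  x_1 = -3.5457 - 0.02*-21.2742 = -3.1202
  y_1 = -4.445 - 0.02*-62.23 = -3.2004
Step 2: grad_x = 2*3*-3.1202 = -18.7213, grad_y = 2*7*-3.2004 = -44.8056
  x_2 = -3.1202 - 0.02*-18.7213 = -2.7458
  y_2 = -3.2004 - 0.02*-44.8056 = -2.3043
f(-2.7458, -2.3043) = 3*(-2.7458)^2 + 7*(-2.3043)^2 = 59.7863


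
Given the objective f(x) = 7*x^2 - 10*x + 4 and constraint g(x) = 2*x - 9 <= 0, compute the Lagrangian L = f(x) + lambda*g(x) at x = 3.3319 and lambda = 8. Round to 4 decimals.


Step 1: Evaluate f(x).
f(3.3319) = 7*3.3319^2 - 10*3.3319 + 4 = 48.3919
Step 2: Evaluate g(x).
g(3.3319) = 2*3.3319 - 9 = -2.3362
Step 3: Compute Lagrangian.
L = 48.3919 + 8*-2.3362 = 29.7023


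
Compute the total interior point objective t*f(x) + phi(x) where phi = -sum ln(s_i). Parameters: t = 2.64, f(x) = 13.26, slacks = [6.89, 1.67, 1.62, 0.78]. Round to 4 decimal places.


Step 1: Compute log-barrier.
ln values: [1.9301, 0.5128, 0.4824, -0.2485]
phi = -(1.9301 + 0.5128 + 0.4824 - 0.2485) = -2.6769
Step 2: Compute augmented objective.
t*f(x) = 2.64*13.26 = 35.0064
Total = 35.0064 - 2.6769 = 32.3295


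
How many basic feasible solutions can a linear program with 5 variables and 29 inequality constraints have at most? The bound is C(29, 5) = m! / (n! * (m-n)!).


Each vertex corresponds to some choice of n active constraints out of m, so the number of vertices is at most C(m, n) = m! / (n!(m-n)!).
m = 29, n = 5
Numerator: 29 * 28 * 27 * 26 * 25
Denominator: 5! = 120
C(29, 5) = 118755


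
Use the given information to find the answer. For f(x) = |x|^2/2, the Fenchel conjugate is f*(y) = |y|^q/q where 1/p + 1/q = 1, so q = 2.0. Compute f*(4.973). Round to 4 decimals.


The conjugate exponent q satisfies 1/p + 1/q = 1.
p = 2, so q = 2/(2 - 1) = 2.0
|y|^q = 4.973^2.0 = 24.7307
f*(4.973) = 24.7307 / 2.0 = 12.3654


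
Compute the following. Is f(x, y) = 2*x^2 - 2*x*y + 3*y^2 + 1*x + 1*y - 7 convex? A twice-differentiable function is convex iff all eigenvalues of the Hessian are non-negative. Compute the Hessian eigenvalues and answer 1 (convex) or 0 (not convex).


The Hessian of f(x,y) = 2*x^2 - 2*x*y + 3*y^2 + 1*x + 1*y - 7 is:
H = [[4, -2], [-2, 6]]
Trace = 4 + 6 = 10
Determinant = 4*6 - (-2)^2 = 20
Discriminant = (10)^2 - 4*20 = 20.0
Eigenvalues: lambda_1 = 2.7639, lambda_2 = 7.2361
The function is convex.

1


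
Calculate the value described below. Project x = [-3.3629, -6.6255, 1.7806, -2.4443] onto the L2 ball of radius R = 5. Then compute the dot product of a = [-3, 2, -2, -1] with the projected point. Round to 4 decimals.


Step 1: Compute ||x|| (intermediates to 6 decimals).
||x|| = sqrt((-3.3629)^2 + (-6.6255)^2 + 1.7806^2 + (-2.4443)^2) = 8.021938
Step 2: Project.
Since ||x|| > R, scale = R/||x|| = 5/8.021938 = 0.623291, proj(x) = scale * x
proj(x) = [-2.096065, -4.129615, 1.109832, -1.52351]
Step 3: Dot product.
a^T * proj(x) = -3*(-2.096065) + 2*(-4.129615) - 2*1.109832 - 1*(-1.52351) = -2.6672


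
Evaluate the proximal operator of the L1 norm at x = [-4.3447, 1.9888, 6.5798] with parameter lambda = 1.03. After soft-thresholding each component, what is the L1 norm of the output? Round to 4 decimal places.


Soft-thresholding with lambda = 1.03:
prox(-4.3447) = sign(-4.3447)*max(|-4.3447| - 1.03, 0) = -3.3147
prox(1.9888) = sign(1.9888)*max(|1.9888| - 1.03, 0) = 0.9588
prox(6.5798) = sign(6.5798)*max(|6.5798| - 1.03, 0) = 5.5498
prox(x) = [-3.3147, 0.9588, 5.5498]
||prox(x)||_1 = 3.3147 + 0.9588 + 5.5498 = 9.8233


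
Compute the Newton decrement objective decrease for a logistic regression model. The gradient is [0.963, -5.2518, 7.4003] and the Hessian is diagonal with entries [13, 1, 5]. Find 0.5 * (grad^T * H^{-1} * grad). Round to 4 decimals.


Step 1: H is diagonal, so H^(-1) * g = [0.0741, -5.2518, 1.4801].
Step 2: g^T H^(-1) g = sum_i g_i^2 / H_ii
  = (0.963)^2/13 + (-5.2518)^2/1 + (7.4003)^2/5
  = 0.0713 + 27.5814 + 10.9529 = 38.6056
Step 3: Objective decrease = 0.5 * g^T H^(-1) g = 19.3028


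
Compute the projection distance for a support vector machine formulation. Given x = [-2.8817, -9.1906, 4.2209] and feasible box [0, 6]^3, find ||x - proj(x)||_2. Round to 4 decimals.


Project each component onto [0, 6].
clip(-2.8817) = 0.0, clip(-9.1906) = 0.0, clip(4.2209) = 4.2209
Projection = [0.0, 0.0, 4.2209]
Squared diffs: [8.3042, 84.4671, 0.0]
Distance = sqrt(92.7713) = 9.6318


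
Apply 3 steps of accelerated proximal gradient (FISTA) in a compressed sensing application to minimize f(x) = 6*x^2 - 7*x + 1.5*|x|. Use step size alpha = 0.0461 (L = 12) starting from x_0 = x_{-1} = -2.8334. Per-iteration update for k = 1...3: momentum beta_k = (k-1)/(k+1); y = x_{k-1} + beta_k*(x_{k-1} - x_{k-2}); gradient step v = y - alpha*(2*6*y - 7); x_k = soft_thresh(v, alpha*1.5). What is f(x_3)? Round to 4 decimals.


FISTA on f(x) = 6*x^2 - 7*x + 1.5*|x|
L = 12, alpha = 0.0461
Iteration 1: beta = 0.0, y = -2.8334 + 0.0*(-2.8334 + 2.8334) = -2.8334
  grad(y) = -41.0008, v = y - alpha*grad = -0.9433
  prox(v) = soft_thresh(-0.9433, 0.0692) = -0.8741
Iteration 2: beta = 0.3333, y = -0.8741 + 0.3333*(-0.8741 + 2.8334) = -0.221
  grad(y) = -9.6522, v = y - alpha*grad = 0.2239
  prox(v) = soft_thresh(0.2239, 0.0692) = 0.1548
Iteration 3: beta = 0.5, y = 0.1548 + 0.5*(0.1548 + 0.8741) = 0.6693
  grad(y) = 1.0311, v = y - alpha*grad = 0.6217
  prox(v) = soft_thresh(0.6217, 0.0692) = 0.5526
f(x_3) = 6*0.5526^2 - 7*0.5526 + 1.5*|0.5526| = -1.2071


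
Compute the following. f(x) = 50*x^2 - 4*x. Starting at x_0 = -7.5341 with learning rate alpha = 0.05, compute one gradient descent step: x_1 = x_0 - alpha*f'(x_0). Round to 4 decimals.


We compute the gradient at x_0 and apply the update.
f'(x) = 100*x - 4
f'(-7.5341) = 100*-7.5341 - 4 = -757.41
x_1 = -7.5341 - 0.05*-757.41 = 30.3364


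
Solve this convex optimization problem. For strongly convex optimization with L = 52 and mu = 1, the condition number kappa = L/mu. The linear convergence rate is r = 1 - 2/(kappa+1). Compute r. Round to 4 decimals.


Step 1: Compute the condition number.
kappa = L/mu = 52/1 = 52.0
Step 2: Compute the convergence rate.
r = 1 - 2/(kappa + 1) = 1 - 2*mu/(L + mu) = (L - mu)/(L + mu) = 51/53 = 0.9623


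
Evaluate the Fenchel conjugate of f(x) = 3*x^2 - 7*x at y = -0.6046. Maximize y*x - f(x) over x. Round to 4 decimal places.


f*(y) = sup_x {y*x - a*x^2 - b*x} = sup_x {(y-b)*x - a*x^2}
FOC: (y - b) - 2a*x = 0 => x* = (y - b)/(2a)
x* = (-0.6046 + 7)/(2*3) = 1.0659
f*(-0.6046) = (y-b)^2/(4a) = (-0.6046 + 7)^2/(4*3)
= 40.9011/12 = 3.4084


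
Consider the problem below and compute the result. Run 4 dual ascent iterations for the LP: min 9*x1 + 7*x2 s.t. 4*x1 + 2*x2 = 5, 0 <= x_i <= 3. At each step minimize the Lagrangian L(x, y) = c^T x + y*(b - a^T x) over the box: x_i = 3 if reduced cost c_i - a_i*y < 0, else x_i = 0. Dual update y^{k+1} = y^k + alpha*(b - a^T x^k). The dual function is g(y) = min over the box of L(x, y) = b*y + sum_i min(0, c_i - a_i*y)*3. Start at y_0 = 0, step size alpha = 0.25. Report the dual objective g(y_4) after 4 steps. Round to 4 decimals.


Dual ascent for LP: min 9*x1 + 7*x2, 4*x1 + 2*x2 = 5, 0 <= x_i <= 3
Step 1: y^k = 0.0, reduced costs: (9.0, 7.0)
  x^k = (0.0, 0.0), subgradient = b - a^T x = 5.0
  y^{k+1} = 0.0 + 0.25*5.0 = 1.25
Step 2: y^k = 1.25, reduced costs: (4.0, 4.5)
  x^k = (0.0, 0.0), subgradient = b - a^T x = 5.0
  y^{k+1} = 1.25 + 0.25*5.0 = 2.5
Step 3: y^k = 2.5, reduced costs: (-1.0, 2.0)
  x^k = (3.0, 0.0), subgradient = b - a^T x = -7.0
  y^{k+1} = 2.5 + 0.25*-7.0 = 0.75
Step 4: y^k = 0.75, reduced costs: (6.0, 5.5)
  x^k = (0.0, 0.0), subgradient = b - a^T x = 5.0
  y^{k+1} = 0.75 + 0.25*5.0 = 2.0
Dual objective at y_4 = 2.0: reduced costs (1.0, 3.0), box minimizer x = (0.0, 0.0)
g(y_4) = b*y + (c1 - a1*y)*x1 + (c2 - a2*y)*x2 = 5*2.0 + 1.0*0.0 + 3.0*0.0 = 10.0 + 0.0 + 0.0 = 10.0


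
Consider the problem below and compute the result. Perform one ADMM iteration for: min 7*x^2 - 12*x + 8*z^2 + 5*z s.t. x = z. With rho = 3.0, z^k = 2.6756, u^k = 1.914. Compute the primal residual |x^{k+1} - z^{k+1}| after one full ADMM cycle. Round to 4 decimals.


ADMM iteration with rho = 3.0, z^k = 2.6756, u^k = 1.914
Step 1: x-update.
Minimize 7*x^2 - 12*x + (3.0/2)*(x - 2.6756 + 1.914)^2
FOC: (2*7 + 3.0)*x = 12 + 3.0*(2.6756 - 1.914)
x^{k+1} = 0.8403
Step 2: z-update.
Minimize 8*z^2 + 5*z + (3.0/2)*(0.8403 - z + 1.914)^2
FOC: (2*8 + 3.0)*z = -5 + 3.0*(0.8403 + 1.914)
z^{k+1} = 0.1717
Step 3: u-update.
u^{k+1} = 1.914 + 0.8403 - 0.1717 = 2.5826
Step 4: Primal residual = |0.8403 - 0.1717| = 0.6686


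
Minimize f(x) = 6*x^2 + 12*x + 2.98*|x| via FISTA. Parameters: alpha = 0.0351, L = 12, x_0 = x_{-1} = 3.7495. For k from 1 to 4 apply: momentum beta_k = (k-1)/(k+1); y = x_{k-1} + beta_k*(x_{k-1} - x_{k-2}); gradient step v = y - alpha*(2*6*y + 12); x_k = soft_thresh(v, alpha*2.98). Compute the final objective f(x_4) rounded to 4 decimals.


FISTA on f(x) = 6*x^2 + 12*x + 2.98*|x|
L = 12, alpha = 0.0351
Iteration 1: beta = 0.0, y = 3.7495 + 0.0*(3.7495 - 3.7495) = 3.7495
  grad(y) = 56.994, v = y - alpha*grad = 1.749
  prox(v) = soft_thresh(1.749, 0.1046) = 1.6444
Iteration 2: beta = 0.3333, y = 1.6444 + 0.3333*(1.6444 - 3.7495) = 0.9427
  grad(y) = 23.3126, v = y - alpha*grad = 0.1244
  prox(v) = soft_thresh(0.1244, 0.1046) = 0.0198
Iteration 3: beta = 0.5, y = 0.0198 + 0.5*(0.0198 - 1.6444) = -0.7924
  grad(y) = 2.4908, v = y - alpha*grad = -0.8799
  prox(v) = soft_thresh(-0.8799, 0.1046) = -0.7753
Iteration 4: beta = 0.6, y = -0.7753 + 0.6*(-0.7753 - 0.0198) = -1.2523
  grad(y) = -3.028, v = y - alpha*grad = -1.146
  prox(v) = soft_thresh(-1.146, 0.1046) = -1.0415
f(x_4) = 6*(-1.0415)^2 + 12*(-1.0415) + 2.98*|-1.0415| = -2.8862


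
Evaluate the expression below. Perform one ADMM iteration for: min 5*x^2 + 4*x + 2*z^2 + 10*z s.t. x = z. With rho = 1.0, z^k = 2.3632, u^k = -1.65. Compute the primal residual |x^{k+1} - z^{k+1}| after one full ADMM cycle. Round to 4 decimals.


ADMM iteration with rho = 1.0, z^k = 2.3632, u^k = -1.65
Step 1: x-update.
Minimize 5*x^2 + 4*x + (1.0/2)*(x - 2.3632 - 1.65)^2
FOC: (2*5 + 1.0)*x = -4 + 1.0*(2.3632 + 1.65)
x^{k+1} = 0.0012
Step 2: z-update.
Minimize 2*z^2 + 10*z + (1.0/2)*(0.0012 - z - 1.65)^2
FOC: (2*2 + 1.0)*z = -10 + 1.0*(0.0012 - 1.65)
z^{k+1} = -2.3298
Step 3: u-update.
u^{k+1} = -1.65 + 0.0012 + 2.3298 = 0.681
Step 4: Primal residual = |0.0012 + 2.3298| = 2.331


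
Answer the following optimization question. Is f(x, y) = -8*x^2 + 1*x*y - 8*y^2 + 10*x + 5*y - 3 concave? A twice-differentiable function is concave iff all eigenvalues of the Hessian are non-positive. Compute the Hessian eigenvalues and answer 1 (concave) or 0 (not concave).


The Hessian of f(x,y) = -8*x^2 + 1*x*y - 8*y^2 + 10*x + 5*y - 3 is:
H = [[-16, 1], [1, -16]]
Trace = -16 - 16 = -32
Determinant = -16*-16 - (1)^2 = 255
Discriminant = (-32)^2 - 4*255 = 4.0
Eigenvalues: lambda_1 = -17.0, lambda_2 = -15.0
The function is concave.

1


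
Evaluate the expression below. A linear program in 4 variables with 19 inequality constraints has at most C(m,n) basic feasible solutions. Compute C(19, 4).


Each vertex corresponds to some choice of n active constraints out of m, so the number of vertices is at most C(m, n) = m! / (n!(m-n)!).
m = 19, n = 4
Numerator: 19 * 18 * 17 * 16
Denominator: 4! = 24
C(19, 4) = 3876


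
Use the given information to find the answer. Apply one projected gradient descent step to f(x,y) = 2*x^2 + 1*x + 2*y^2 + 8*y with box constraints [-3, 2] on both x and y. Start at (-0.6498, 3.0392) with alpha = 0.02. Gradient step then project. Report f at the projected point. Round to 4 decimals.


Step 1: Compute gradient at (-0.6498, 3.0392).
grad_x = 2*2*-0.6498 + 1 = -1.5992
grad_y = 2*2*3.0392 + 8 = 20.1568
Step 2: Gradient step.
x_raw = -0.6498 - 0.02*-1.5992 = -0.6178
y_raw = 3.0392 - 0.02*20.1568 = 2.6361
Step 3: Project onto [-3, 2].
x_proj = clip(-0.6178) = -0.6178
y_proj = clip(2.6361) = 2.0
Step 4: Evaluate f.
f(-0.6178, 2.0) = 24.1456


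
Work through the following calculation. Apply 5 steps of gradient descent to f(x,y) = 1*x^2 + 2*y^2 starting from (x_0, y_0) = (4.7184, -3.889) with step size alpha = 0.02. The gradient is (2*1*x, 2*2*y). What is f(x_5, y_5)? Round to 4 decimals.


Gradient descent on f(x,y) = 1*x^2 + 2*y^2.
Starting point: (4.7184, -3.889), alpha = 0.02
Step 1: grad_x = 2*1*4.7184 = 9.4368, grad_y = 2*2*-3.889 = -15.556
  x_1 = 4.7184 - 0.02*9.4368 = 4.5297
  y_1 = -3.889 - 0.02*-15.556 = -3.5779
Step 2: grad_x = 2*1*4.5297 = 9.0593, grad_y = 2*2*-3.5779 = -14.3115
  x_2 = 4.5297 - 0.02*9.0593 = 4.3485
  y_2 = -3.5779 - 0.02*-14.3115 = -3.2916
Step 3: grad_x = 2*1*4.3485 = 8.697, grad_y = 2*2*-3.2916 = -13.1666
  x_3 = 4.3485 - 0.02*8.697 = 4.1745
  y_3 = -3.2916 - 0.02*-13.1666 = -3.0283
Step 4: grad_x = 2*1*4.1745 = 8.3491, grad_y = 2*2*-3.0283 = -12.1133
  x_4 = 4.1745 - 0.02*8.3491 = 4.0076
  y_4 = -3.0283 - 0.02*-12.1133 = -2.7861
Step 5: grad_x = 2*1*4.0076 = 8.0151, grad_y = 2*2*-2.7861 = -11.1442
  x_5 = 4.0076 - 0.02*8.0151 = 3.8473
  y_5 = -2.7861 - 0.02*-11.1442 = -2.5632
f(3.8473, -2.5632) = 1*3.8473^2 + 2*(-2.5632)^2 = 27.941


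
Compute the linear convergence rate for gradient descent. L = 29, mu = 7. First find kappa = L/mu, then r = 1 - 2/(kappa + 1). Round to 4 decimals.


Step 1: Compute the condition number.
kappa = L/mu = 29/7 = 4.1429
Step 2: Compute the convergence rate.
r = 1 - 2/(kappa + 1) = 1 - 2*mu/(L + mu) = (L - mu)/(L + mu) = 22/36 = 0.6111


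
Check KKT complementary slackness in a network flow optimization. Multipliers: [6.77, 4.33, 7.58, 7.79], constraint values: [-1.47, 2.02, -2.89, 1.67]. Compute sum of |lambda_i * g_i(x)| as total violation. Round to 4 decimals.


KKT complementary slackness check:
lambda_1 * g_1 = 6.77 * -1.47 = -9.9519
lambda_2 * g_2 = 4.33 * 2.02 = 8.7466
lambda_3 * g_3 = 7.58 * -2.89 = -21.9062
lambda_4 * g_4 = 7.79 * 1.67 = 13.0093
Total violation = 9.9519 + 8.7466 + 21.9062 + 13.0093 = 53.614


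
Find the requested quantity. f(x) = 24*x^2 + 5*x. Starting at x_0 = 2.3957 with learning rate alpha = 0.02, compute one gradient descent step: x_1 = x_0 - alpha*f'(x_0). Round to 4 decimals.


We compute the gradient at x_0 and apply the update.
f'(x) = 48*x + 5
f'(2.3957) = 48*2.3957 + 5 = 119.9936
x_1 = 2.3957 - 0.02*119.9936 = -0.0042


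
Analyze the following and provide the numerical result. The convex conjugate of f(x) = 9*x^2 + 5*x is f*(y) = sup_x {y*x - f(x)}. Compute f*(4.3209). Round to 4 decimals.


f*(y) = sup_x {y*x - a*x^2 - b*x} = sup_x {(y-b)*x - a*x^2}
FOC: (y - b) - 2a*x = 0 => x* = (y - b)/(2a)
x* = (4.3209 - 5)/(2*9) = -0.0377
f*(4.3209) = (y-b)^2/(4a) = (4.3209 - 5)^2/(4*9)
= 0.4612/36 = 0.0128


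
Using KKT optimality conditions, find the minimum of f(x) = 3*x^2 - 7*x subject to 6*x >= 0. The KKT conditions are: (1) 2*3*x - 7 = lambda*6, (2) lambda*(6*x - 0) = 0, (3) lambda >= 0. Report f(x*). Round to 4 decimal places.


Step 1: Try lambda = 0 (constraint inactive).
Stationarity: 2*3*x - 7 = 0
x* = 7/(2*3) = 7/6 = 1.1667 (rounded; the exact value 7/6 is used below)
Check constraint: 6*1.1667 = 7.0002 >= 0 -- satisfied.
Step 2: Compute optimal value.
f(x*) = 3*(7/6)^2 - 7*(7/6) = -4.0833


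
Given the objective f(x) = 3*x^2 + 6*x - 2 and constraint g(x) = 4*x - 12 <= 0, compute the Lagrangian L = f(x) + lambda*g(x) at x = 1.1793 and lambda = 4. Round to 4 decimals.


Step 1: Evaluate f(x).
f(1.1793) = 3*1.1793^2 + 6*1.1793 - 2 = 9.248
Step 2: Evaluate g(x).
g(1.1793) = 4*1.1793 - 12 = -7.2828
Step 3: Compute Lagrangian.
L = 9.248 + 4*-7.2828 = -19.8832


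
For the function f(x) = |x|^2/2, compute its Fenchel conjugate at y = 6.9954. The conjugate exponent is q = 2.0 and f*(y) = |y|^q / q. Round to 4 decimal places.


The conjugate exponent q satisfies 1/p + 1/q = 1.
p = 2, so q = 2/(2 - 1) = 2.0
|y|^q = 6.9954^2.0 = 48.9356
f*(6.9954) = 48.9356 / 2.0 = 24.4678


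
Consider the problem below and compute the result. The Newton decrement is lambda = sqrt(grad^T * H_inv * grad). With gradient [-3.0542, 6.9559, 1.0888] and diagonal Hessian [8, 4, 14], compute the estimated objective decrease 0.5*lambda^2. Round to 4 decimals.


Step 1: H is diagonal, so H^(-1) * g = [-0.3818, 1.739, 0.0778].
Step 2: g^T H^(-1) g = sum_i g_i^2 / H_ii
  = (-3.0542)^2/8 + (6.9559)^2/4 + (1.0888)^2/14
  = 1.166 + 12.0961 + 0.0847 = 13.3468
Step 3: Objective decrease = 0.5 * g^T H^(-1) g = 6.6734


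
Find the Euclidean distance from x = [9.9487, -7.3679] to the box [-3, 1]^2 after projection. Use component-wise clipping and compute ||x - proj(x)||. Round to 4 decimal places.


Project each component onto [-3, 1].
clip(9.9487) = 1.0, clip(-7.3679) = -3.0
Projection = [1.0, -3.0]
Squared diffs: [80.0792, 19.0786]
Distance = sqrt(99.1578) = 9.9578


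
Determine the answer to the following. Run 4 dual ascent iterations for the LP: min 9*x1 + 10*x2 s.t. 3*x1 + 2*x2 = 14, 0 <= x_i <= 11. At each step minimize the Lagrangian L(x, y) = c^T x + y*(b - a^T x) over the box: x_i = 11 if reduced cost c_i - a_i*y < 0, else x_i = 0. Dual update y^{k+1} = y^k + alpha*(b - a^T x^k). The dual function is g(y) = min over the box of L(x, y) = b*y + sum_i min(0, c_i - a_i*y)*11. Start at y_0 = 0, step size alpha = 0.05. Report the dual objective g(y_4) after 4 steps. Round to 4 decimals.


Dual ascent for LP: min 9*x1 + 10*x2, 3*x1 + 2*x2 = 14, 0 <= x_i <= 11
Step 1: y^k = 0.0, reduced costs: (9.0, 10.0)
  x^k = (0.0, 0.0), subgradient = b - a^T x = 14.0
  y^{k+1} = 0.0 + 0.05*14.0 = 0.7
Step 2: y^k = 0.7, reduced costs: (6.9, 8.6)
  x^k = (0.0, 0.0), subgradient = b - a^T x = 14.0
  y^{k+1} = 0.7 + 0.05*14.0 = 1.4
Step 3: y^k = 1.4, reduced costs: (4.8, 7.2)
  x^k = (0.0, 0.0), subgradient = b - a^T x = 14.0
  y^{k+1} = 1.4 + 0.05*14.0 = 2.1
Step 4: y^k = 2.1, reduced costs: (2.7, 5.8)
  x^k = (0.0, 0.0), subgradient = b - a^T x = 14.0
  y^{k+1} = 2.1 + 0.05*14.0 = 2.8
Dual objective at y_4 = 2.8: reduced costs (0.6, 4.4), box minimizer x = (0.0, 0.0)
g(y_4) = b*y + (c1 - a1*y)*x1 + (c2 - a2*y)*x2 = 14*2.8 + 0.6*0.0 + 4.4*0.0 = 39.2 + 0.0 + 0.0 = 39.2


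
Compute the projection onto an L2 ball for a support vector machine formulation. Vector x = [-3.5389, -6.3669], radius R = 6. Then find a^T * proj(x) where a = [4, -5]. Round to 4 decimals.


Step 1: Compute ||x|| (intermediates to 6 decimals).
||x|| = sqrt((-3.5389)^2 + (-6.3669)^2) = 7.284314
Step 2: Project.
Since ||x|| > R, scale = R/||x|| = 6/7.284314 = 0.823688, proj(x) = scale * x
proj(x) = [-2.914949, -5.244339]
Step 3: Dot product.
a^T * proj(x) = 4*(-2.914949) - 5*(-5.244339) = 14.5619


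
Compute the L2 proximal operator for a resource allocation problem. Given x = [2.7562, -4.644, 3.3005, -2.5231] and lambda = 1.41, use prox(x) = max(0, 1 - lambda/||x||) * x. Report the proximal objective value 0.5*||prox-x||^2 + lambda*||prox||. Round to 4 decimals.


Step 1: Compute ||x||.
||x|| = 6.8134
Step 2: Compute scaling factor.
scale = max(0, 1 - 1.41/6.8134) = 0.7931
Step 3: prox(x) = [2.1858, -3.6829, 2.6175, -2.001]
||prox(x)|| = 5.4034
Step 4: Proximal objective.
0.5*||prox-x||^2 = 0.9941
lambda*||prox|| = 7.6188
Total = 8.6129


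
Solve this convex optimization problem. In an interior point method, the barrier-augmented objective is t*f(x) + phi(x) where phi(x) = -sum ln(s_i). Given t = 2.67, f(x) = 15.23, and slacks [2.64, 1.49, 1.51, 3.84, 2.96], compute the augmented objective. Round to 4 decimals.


Step 1: Compute log-barrier.
ln values: [0.9708, 0.3988, 0.4121, 1.3455, 1.0852]
phi = -(0.9708 + 0.3988 + 0.4121 + 1.3455 + 1.0852) = -4.2123
Step 2: Compute augmented objective.
t*f(x) = 2.67*15.23 = 40.6641
Total = 40.6641 - 4.2123 = 36.4518


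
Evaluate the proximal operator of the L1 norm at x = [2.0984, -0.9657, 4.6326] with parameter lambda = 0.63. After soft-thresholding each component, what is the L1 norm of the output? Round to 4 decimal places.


Soft-thresholding with lambda = 0.63:
prox(2.0984) = sign(2.0984)*max(|2.0984| - 0.63, 0) = 1.4684
prox(-0.9657) = sign(-0.9657)*max(|-0.9657| - 0.63, 0) = -0.3357
prox(4.6326) = sign(4.6326)*max(|4.6326| - 0.63, 0) = 4.0026
prox(x) = [1.4684, -0.3357, 4.0026]
||prox(x)||_1 = 1.4684 + 0.3357 + 4.0026 = 5.8067


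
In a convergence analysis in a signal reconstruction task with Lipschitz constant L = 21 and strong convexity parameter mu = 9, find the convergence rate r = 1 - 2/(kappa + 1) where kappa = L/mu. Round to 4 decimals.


Step 1: Compute the condition number.
kappa = L/mu = 21/9 = 2.3333
Step 2: Compute the convergence rate.
r = 1 - 2/(kappa + 1) = 1 - 2*mu/(L + mu) = (L - mu)/(L + mu) = 12/30 = 0.4


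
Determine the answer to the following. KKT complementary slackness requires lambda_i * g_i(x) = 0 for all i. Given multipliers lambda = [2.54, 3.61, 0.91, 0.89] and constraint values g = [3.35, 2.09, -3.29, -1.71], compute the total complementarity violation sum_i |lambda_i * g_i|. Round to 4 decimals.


KKT complementary slackness check:
lambda_1 * g_1 = 2.54 * 3.35 = 8.509
lambda_2 * g_2 = 3.61 * 2.09 = 7.5449
lambda_3 * g_3 = 0.91 * -3.29 = -2.9939
lambda_4 * g_4 = 0.89 * -1.71 = -1.5219
Total violation = 8.509 + 7.5449 + 2.9939 + 1.5219 = 20.5697


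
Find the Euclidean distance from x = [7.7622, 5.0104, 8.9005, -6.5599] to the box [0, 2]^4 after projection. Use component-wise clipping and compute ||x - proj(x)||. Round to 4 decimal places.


Project each component onto [0, 2].
clip(7.7622) = 2.0, clip(5.0104) = 2.0, clip(8.9005) = 2.0, clip(-6.5599) = 0.0
Projection = [2.0, 2.0, 2.0, 0.0]
Squared diffs: [33.2029, 9.0625, 47.6169, 43.0323]
Distance = sqrt(132.9146) = 11.5289


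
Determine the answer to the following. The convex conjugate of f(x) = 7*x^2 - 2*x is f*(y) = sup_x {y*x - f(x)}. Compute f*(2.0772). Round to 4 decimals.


f*(y) = sup_x {y*x - a*x^2 - b*x} = sup_x {(y-b)*x - a*x^2}
FOC: (y - b) - 2a*x = 0 => x* = (y - b)/(2a)
x* = (2.0772 + 2)/(2*7) = 0.2912
f*(2.0772) = (y-b)^2/(4a) = (2.0772 + 2)^2/(4*7)
= 16.6236/28 = 0.5937


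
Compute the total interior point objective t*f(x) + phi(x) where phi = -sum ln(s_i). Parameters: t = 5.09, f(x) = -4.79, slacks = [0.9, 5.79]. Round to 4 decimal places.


Step 1: Compute log-barrier.
ln values: [-0.1054, 1.7561]
phi = -(-0.1054 + 1.7561) = -1.6508
Step 2: Compute augmented objective.
t*f(x) = 5.09*-4.79 = -24.3811
Total = -24.3811 - 1.6508 = -26.0319


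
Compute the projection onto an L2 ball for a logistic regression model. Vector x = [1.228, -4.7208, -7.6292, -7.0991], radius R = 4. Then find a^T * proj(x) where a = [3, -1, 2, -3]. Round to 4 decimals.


Step 1: Compute ||x|| (intermediates to 6 decimals).
||x|| = sqrt(1.228^2 + (-4.7208)^2 + (-7.6292)^2 + (-7.0991)^2) = 11.50634
Step 2: Project.
Since ||x|| > R, scale = R/||x|| = 4/11.50634 = 0.347634, proj(x) = scale * x
proj(x) = [0.426895, -1.641111, -2.652169, -2.467889]
Step 3: Dot product.
a^T * proj(x) = 3*0.426895 - 1*(-1.641111) + 2*(-2.652169) - 3*(-2.467889) = 5.0211


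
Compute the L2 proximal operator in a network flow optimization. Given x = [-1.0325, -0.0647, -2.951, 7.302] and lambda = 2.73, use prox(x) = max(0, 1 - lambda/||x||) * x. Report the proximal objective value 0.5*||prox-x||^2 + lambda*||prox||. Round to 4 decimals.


Step 1: Compute ||x||.
||x|| = 7.9434
Step 2: Compute scaling factor.
scale = max(0, 1 - 2.73/7.9434) = 0.6563
Step 3: prox(x) = [-0.6776, -0.0425, -1.9368, 4.7924]
||prox(x)|| = 5.2134
Step 4: Proximal objective.
0.5*||prox-x||^2 = 3.7265
lambda*||prox|| = 14.2326
Total = 17.9591


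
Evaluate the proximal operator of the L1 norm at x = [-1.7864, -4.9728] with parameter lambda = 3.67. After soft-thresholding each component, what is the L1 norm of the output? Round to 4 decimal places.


Soft-thresholding with lambda = 3.67:
prox(-1.7864) = sign(-1.7864)*max(|-1.7864| - 3.67, 0) = 0.0
prox(-4.9728) = sign(-4.9728)*max(|-4.9728| - 3.67, 0) = -1.3028
prox(x) = [0.0, -1.3028]
||prox(x)||_1 = 0.0 + 1.3028 = 1.3028


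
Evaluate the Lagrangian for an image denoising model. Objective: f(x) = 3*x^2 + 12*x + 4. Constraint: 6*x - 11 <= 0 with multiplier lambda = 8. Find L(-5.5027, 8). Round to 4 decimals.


Step 1: Evaluate f(x).
f(-5.5027) = 3*(-5.5027)^2 + 12*(-5.5027) + 4 = 28.8067
Step 2: Evaluate g(x).
g(-5.5027) = 6*-5.5027 - 11 = -44.0162
Step 3: Compute Lagrangian.
L = 28.8067 + 8*-44.0162 = -323.3229
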